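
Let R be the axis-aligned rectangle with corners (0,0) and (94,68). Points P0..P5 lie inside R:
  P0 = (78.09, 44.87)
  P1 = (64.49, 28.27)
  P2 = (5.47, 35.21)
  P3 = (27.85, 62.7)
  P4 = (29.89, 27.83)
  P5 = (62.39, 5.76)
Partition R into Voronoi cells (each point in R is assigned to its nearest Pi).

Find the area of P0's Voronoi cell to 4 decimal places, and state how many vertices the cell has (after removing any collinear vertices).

Area of P0's cell: 1328.1703 (4 vertices)

1. box [0,94]×[0,68]: [(0, 0) (94, 0) (94, 68) (0, 68)]
2. ⊥bis P0·P1 via (71.29,36.57): [(94, 17.9642) (94, 68) (32.9269, 68)]  |A|=1527.9199
3. ⊥bis P0·P2 via (41.78,40.04): [(38.6886, 63.2795) (94, 17.9642) (94, 68) (38.0607, 68)]  |A|=1515.8029
4. ⊥bis P0·P3 via (52.97,53.785): [(52.3635, 52.076) (94, 17.9642) (94, 68) (58.0149, 68)]  |A|=1328.1703
5. ⊥bis P0·P4 via (53.99,36.35): [(52.3635, 52.076) (94, 17.9642) (94, 68) (58.0149, 68)]  |A|=1328.1703
6. ⊥bis P0·P5 via (70.24,25.315): [(52.3635, 52.076) (94, 17.9642) (94, 68) (58.0149, 68)]  |A|=1328.1703
7. canonical 4-gon: [(52.3635, 52.076) (94, 17.9642) (94, 68) (58.0149, 68)]
8. shoelace: 1328.1703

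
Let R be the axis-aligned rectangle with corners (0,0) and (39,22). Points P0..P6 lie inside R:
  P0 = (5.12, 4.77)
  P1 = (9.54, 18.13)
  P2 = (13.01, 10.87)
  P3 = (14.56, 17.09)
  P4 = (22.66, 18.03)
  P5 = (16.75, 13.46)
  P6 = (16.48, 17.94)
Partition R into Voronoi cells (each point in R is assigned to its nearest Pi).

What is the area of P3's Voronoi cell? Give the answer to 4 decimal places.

1. box [0,39]×[0,22]: [(0, 0) (39, 0) (39, 22) (0, 22)]
2. ⊥bis P3·P0 via (9.84,10.93): [(0, 18.4697) (24.1046, 0) (39, 0) (39, 22) (0, 22)]  |A|=635.3974
3. ⊥bis P3·P1 via (12.05,17.61): [(10.5529, 10.3837) (24.1046, 0) (39, 0) (39, 22) (12.9595, 22)]  |A|=541.4997
4. ⊥bis P3·P2 via (13.785,13.98): [(11.4201, 14.5693) (39, 7.6965) (39, 22) (12.9595, 22)]  |A|=293.9938
5. ⊥bis P3·P4 via (18.61,17.56): [(11.4201, 14.5693) (19.1815, 12.6352) (18.0947, 22) (12.9595, 22)]  |A|=54.3704
6. ⊥bis P3·P5 via (15.655,15.275): [(11.4201, 14.5693) (13.5893, 14.0288) (18.6645, 17.0906) (18.0947, 22) (12.9595, 22)]  |A|=42.2729
7. ⊥bis P3·P6 via (15.52,17.515): [(11.4201, 14.5693) (13.5893, 14.0288) (16.3311, 15.6829) (13.5345, 22) (12.9595, 22)]  |A|=21.7402
8. canonical 5-gon: [(11.4201, 14.5693) (13.5893, 14.0288) (16.3311, 15.6829) (13.5345, 22) (12.9595, 22)]
9. shoelace: 21.7402

Area of P3's cell: 21.7402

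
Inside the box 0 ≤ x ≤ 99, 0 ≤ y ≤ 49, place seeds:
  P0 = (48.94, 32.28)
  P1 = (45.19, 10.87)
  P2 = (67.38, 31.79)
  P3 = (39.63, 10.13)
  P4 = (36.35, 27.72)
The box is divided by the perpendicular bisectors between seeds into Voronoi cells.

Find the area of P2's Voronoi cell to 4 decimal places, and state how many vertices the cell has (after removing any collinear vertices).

Area of P2's cell: 1823.0826 (5 vertices)

1. box [0,99]×[0,49]: [(0, 0) (99, 0) (99, 49) (0, 49)]
2. ⊥bis P2·P0 via (58.16,32.035): [(57.3087, 0) (99, 0) (99, 49) (58.6108, 49)]  |A|=2010.971
3. ⊥bis P2·P1 via (56.285,21.33): [(57.8319, 19.6892) (76.3942, 0) (99, 0) (99, 49) (58.6108, 49)]  |A|=1823.0826
4. ⊥bis P2·P3 via (53.505,20.96): [(57.8319, 19.6892) (76.3942, 0) (99, 0) (99, 49) (58.6108, 49)]  |A|=1823.0826
5. ⊥bis P2·P4 via (51.865,29.755): [(57.8319, 19.6892) (76.3942, 0) (99, 0) (99, 49) (58.6108, 49)]  |A|=1823.0826
6. canonical 5-gon: [(57.8319, 19.6892) (76.3942, 0) (99, 0) (99, 49) (58.6108, 49)]
7. shoelace: 1823.0826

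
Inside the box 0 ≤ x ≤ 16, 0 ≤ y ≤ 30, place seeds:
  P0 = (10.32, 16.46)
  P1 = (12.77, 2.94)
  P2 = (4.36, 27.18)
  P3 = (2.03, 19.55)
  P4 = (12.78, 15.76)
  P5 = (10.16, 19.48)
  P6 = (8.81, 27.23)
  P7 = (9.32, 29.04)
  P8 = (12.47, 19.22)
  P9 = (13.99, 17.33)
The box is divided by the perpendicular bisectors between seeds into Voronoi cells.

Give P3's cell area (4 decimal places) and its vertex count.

1. box [0,16]×[0,30]: [(0, 0) (16, 0) (16, 30) (0, 30)]
2. ⊥bis P3·P0 via (6.175,18.005): [(0, 1.4384) (10.646, 30) (0, 30)]  |A|=152.0333
3. ⊥bis P3·P1 via (7.4,11.245): [(0, 6.4602) (2.4662, 8.0548) (10.646, 30) (0, 30)]  |A|=145.841
4. ⊥bis P3·P2 via (3.195,23.365): [(0, 24.3407) (0, 6.4602) (2.4662, 8.0548) (7.6642, 22.0002)]  |A|=81.5712
5. ⊥bis P3·P4 via (7.405,17.655): [(0, 24.3407) (0, 6.4602) (2.4662, 8.0548) (7.6642, 22.0002)]  |A|=81.5712
6. ⊥bis P3·P5 via (6.095,19.515): [(6.1205, 22.4716) (0, 24.3407) (0, 6.4602) (2.4662, 8.0548) (6.0798, 17.7496)]  |A|=77.9168
7. ⊥bis P3·P6 via (5.42,23.39): [(6.1205, 22.4716) (0, 24.3407) (0, 6.4602) (2.4662, 8.0548) (6.0798, 17.7496)]  |A|=77.9168
8. ⊥bis P3·P7 via (5.675,24.295): [(6.1205, 22.4716) (0, 24.3407) (0, 6.4602) (2.4662, 8.0548) (6.0798, 17.7496)]  |A|=77.9168
9. ⊥bis P3·P8 via (7.25,19.385): [(6.1205, 22.4716) (0, 24.3407) (0, 6.4602) (2.4662, 8.0548) (6.0798, 17.7496)]  |A|=77.9168
10. ⊥bis P3·P9 via (8.01,18.44): [(6.1205, 22.4716) (0, 24.3407) (0, 6.4602) (2.4662, 8.0548) (6.0798, 17.7496)]  |A|=77.9168
11. canonical 5-gon: [(6.1205, 22.4716) (0, 24.3407) (0, 6.4602) (2.4662, 8.0548) (6.0798, 17.7496)]
12. shoelace: 77.9168

Area of P3's cell: 77.9168 (5 vertices)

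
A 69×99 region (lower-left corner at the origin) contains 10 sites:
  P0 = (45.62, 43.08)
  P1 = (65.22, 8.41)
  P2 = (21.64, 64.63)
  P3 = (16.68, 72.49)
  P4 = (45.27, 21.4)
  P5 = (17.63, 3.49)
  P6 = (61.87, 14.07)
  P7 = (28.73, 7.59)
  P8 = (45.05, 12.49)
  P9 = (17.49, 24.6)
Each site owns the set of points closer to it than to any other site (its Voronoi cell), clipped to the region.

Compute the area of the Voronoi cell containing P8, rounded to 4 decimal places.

1. box [0,69]×[0,99]: [(0, 0) (69, 0) (69, 99) (0, 99)]
2. ⊥bis P8·P0 via (45.335,27.785): [(0, 28.6298) (0, 0) (69, 0) (69, 27.344)]  |A|=1931.0957
3. ⊥bis P8·P1 via (55.135,10.45): [(58.5916, 27.538) (0, 28.6298) (0, 0) (53.0212, 0)]  |A|=1568.779
4. ⊥bis P8·P2 via (33.345,38.56): [(58.5916, 27.538) (10.7804, 28.4289) (0, 23.5886) (0, 0) (53.0212, 0)]  |A|=1541.6064
5. ⊥bis P8·P3 via (30.865,42.49): [(58.5916, 27.538) (10.7804, 28.4289) (0, 23.5886) (0, 0) (53.0212, 0)]  |A|=1541.6064
6. ⊥bis P8·P4 via (45.16,16.945): [(56.3927, 16.6676) (0, 18.0601) (0, 0) (53.0212, 0)]  |A|=951.097
7. ⊥bis P8·P5 via (31.34,7.99): [(56.3927, 16.6676) (28.2638, 17.3622) (33.9625, 0) (53.0212, 0)]  |A|=401.0421
8. ⊥bis P8·P6 via (53.46,13.28): [(54.1727, 5.6928) (53.1342, 16.7481) (28.2638, 17.3622) (33.9625, 0) (53.0212, 0)]  |A|=383.0721
9. ⊥bis P8·P7 via (36.89,10.04): [(54.1727, 5.6928) (53.1342, 16.7481) (34.7396, 17.2023) (39.9045, 0) (53.0212, 0)]  |A|=276.2036
10. ⊥bis P8·P9 via (31.27,18.545): [(54.1727, 5.6928) (53.1342, 16.7481) (34.7396, 17.2023) (39.9045, 0) (53.0212, 0)]  |A|=276.2036
11. canonical 5-gon: [(54.1727, 5.6928) (53.1342, 16.7481) (34.7396, 17.2023) (39.9045, 0) (53.0212, 0)]
12. shoelace: 276.2036

Area of P8's cell: 276.2036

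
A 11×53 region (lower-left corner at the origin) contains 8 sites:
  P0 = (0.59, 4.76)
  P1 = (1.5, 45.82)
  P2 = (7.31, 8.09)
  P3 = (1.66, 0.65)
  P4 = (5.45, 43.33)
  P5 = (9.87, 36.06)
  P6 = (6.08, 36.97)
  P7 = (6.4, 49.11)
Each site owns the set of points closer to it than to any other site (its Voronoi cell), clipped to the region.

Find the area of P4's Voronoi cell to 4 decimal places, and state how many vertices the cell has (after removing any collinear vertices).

Area of P4's cell: 47.9353 (5 vertices)

1. box [0,11]×[0,53]: [(0, 0) (11, 0) (11, 53) (0, 53)]
2. ⊥bis P4·P0 via (3.02,24.045): [(0, 24.4255) (11, 23.0395) (11, 53) (0, 53)]  |A|=321.9424
3. ⊥bis P4·P1 via (3.475,44.575): [(0, 39.0624) (0, 24.4255) (11, 23.0395) (11, 53) (8.7859, 53)]  |A|=260.7151
4. ⊥bis P4·P2 via (6.38,25.71): [(0, 39.0624) (0, 25.3733) (11, 25.9538) (11, 53) (8.7859, 53)]  |A|=239.4736
5. ⊥bis P4·P3 via (3.555,21.99): [(0, 39.0624) (0, 25.3733) (11, 25.9538) (11, 53) (8.7859, 53)]  |A|=239.4736
6. ⊥bis P4·P5 via (7.66,39.695): [(0, 39.0624) (0, 35.0379) (11, 41.7256) (11, 53) (8.7859, 53)]  |A|=99.5733
7. ⊥bis P4·P6 via (5.765,40.15): [(0.3473, 39.6133) (8.9229, 40.4628) (11, 41.7256) (11, 53) (8.7859, 53)]  |A|=79.4033
8. ⊥bis P4·P7 via (5.925,46.22): [(4.6446, 46.4304) (0.3473, 39.6133) (8.9229, 40.4628) (11, 41.7256) (11, 45.3859)]  |A|=47.9353
9. canonical 5-gon: [(4.6446, 46.4304) (0.3473, 39.6133) (8.9229, 40.4628) (11, 41.7256) (11, 45.3859)]
10. shoelace: 47.9353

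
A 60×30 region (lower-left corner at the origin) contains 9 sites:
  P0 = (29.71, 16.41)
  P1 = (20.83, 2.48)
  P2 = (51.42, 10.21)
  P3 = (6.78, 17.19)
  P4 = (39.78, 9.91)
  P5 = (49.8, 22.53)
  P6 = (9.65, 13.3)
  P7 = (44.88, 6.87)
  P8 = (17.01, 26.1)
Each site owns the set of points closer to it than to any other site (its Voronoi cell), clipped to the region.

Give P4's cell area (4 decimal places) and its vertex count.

Area of P4's cell: 167.9107 (6 vertices)

1. box [0,60]×[0,30]: [(0, 0) (60, 0) (60, 30) (0, 30)]
2. ⊥bis P4·P0 via (34.745,13.16): [(26.2505, 0) (60, 0) (60, 30) (45.6149, 30)]  |A|=722.0194
3. ⊥bis P4·P1 via (30.305,6.195): [(30.2839, 6.2488) (32.734, 0) (60, 0) (60, 30) (45.6149, 30)]  |A|=701.7625
4. ⊥bis P4·P2 via (45.6,10.06): [(45.1064, 29.2122) (30.2839, 6.2488) (32.734, 0) (45.8593, 0)]  |A|=266.1512
5. ⊥bis P4·P3 via (23.28,13.55): [(45.1064, 29.2122) (30.2839, 6.2488) (32.734, 0) (45.8593, 0)]  |A|=266.1512
6. ⊥bis P4·P5 via (44.79,16.22): [(45.4548, 15.6921) (39.4546, 20.4562) (30.2839, 6.2488) (32.734, 0) (45.8593, 0)]  |A|=226.4193
7. ⊥bis P4·P6 via (24.715,11.605): [(45.4548, 15.6921) (39.4546, 20.4562) (30.2839, 6.2488) (32.734, 0) (45.8593, 0)]  |A|=226.4193
8. ⊥bis P4·P7 via (42.33,8.39): [(45.5057, 13.7177) (45.4548, 15.6921) (39.4546, 20.4562) (30.2839, 6.2488) (32.734, 0) (37.3289, 0)]  |A|=167.9107
9. ⊥bis P4·P8 via (28.395,18.005): [(45.5057, 13.7177) (45.4548, 15.6921) (39.4546, 20.4562) (30.2839, 6.2488) (32.734, 0) (37.3289, 0)]  |A|=167.9107
10. canonical 6-gon: [(45.5057, 13.7177) (45.4548, 15.6921) (39.4546, 20.4562) (30.2839, 6.2488) (32.734, 0) (37.3289, 0)]
11. shoelace: 167.9107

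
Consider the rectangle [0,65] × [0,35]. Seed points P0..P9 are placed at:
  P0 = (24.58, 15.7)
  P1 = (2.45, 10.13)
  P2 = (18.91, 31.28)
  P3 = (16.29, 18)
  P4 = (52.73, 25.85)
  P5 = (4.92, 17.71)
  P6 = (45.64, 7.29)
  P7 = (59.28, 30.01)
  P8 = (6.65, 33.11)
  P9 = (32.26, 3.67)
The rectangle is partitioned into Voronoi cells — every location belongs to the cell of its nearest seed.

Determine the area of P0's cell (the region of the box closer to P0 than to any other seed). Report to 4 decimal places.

Area of P0's cell: 292.5069

1. box [0,65]×[0,35]: [(0, 0) (65, 0) (65, 35) (0, 35)]
2. ⊥bis P0·P1 via (13.515,12.915): [(16.7656, 0) (65, 0) (65, 35) (7.9563, 35)]  |A|=1842.3657
3. ⊥bis P0·P2 via (21.745,23.49): [(11.7673, 19.8588) (16.7656, 0) (65, 0) (65, 35) (53.3721, 35)]  |A|=1498.5414
4. ⊥bis P0·P3 via (20.435,16.85): [(22.337, 23.7054) (16.2873, 1.9003) (16.7656, 0) (65, 0) (65, 35) (53.3721, 35)]  |A|=1394.94
5. ⊥bis P0·P4 via (38.655,20.775): [(35.8281, 28.6152) (22.337, 23.7054) (16.2873, 1.9003) (16.7656, 0) (46.1458, 0)]  |A|=577.5519
6. ⊥bis P0·P5 via (14.75,16.705): [(35.8281, 28.6152) (22.337, 23.7054) (16.2873, 1.9003) (16.7656, 0) (46.1458, 0)]  |A|=577.5519
7. ⊥bis P0·P6 via (35.11,11.495): [(38.7313, 20.5634) (35.8281, 28.6152) (22.337, 23.7054) (16.2873, 1.9003) (16.7656, 0) (30.5196, 0)]  |A|=416.8887
8. ⊥bis P0·P7 via (41.93,22.855): [(38.7313, 20.5634) (35.8281, 28.6152) (22.337, 23.7054) (16.2873, 1.9003) (16.7656, 0) (30.5196, 0)]  |A|=416.8887
9. ⊥bis P0·P8 via (15.615,24.405): [(38.7313, 20.5634) (35.8281, 28.6152) (22.337, 23.7054) (16.2873, 1.9003) (16.7656, 0) (30.5196, 0)]  |A|=416.8887
10. ⊥bis P0·P9 via (28.42,9.685): [(36.429, 14.798) (38.7313, 20.5634) (35.8281, 28.6152) (22.337, 23.7054) (16.3005, 1.9479)]  |A|=292.5069
11. canonical 5-gon: [(36.429, 14.798) (38.7313, 20.5634) (35.8281, 28.6152) (22.337, 23.7054) (16.3005, 1.9479)]
12. shoelace: 292.5069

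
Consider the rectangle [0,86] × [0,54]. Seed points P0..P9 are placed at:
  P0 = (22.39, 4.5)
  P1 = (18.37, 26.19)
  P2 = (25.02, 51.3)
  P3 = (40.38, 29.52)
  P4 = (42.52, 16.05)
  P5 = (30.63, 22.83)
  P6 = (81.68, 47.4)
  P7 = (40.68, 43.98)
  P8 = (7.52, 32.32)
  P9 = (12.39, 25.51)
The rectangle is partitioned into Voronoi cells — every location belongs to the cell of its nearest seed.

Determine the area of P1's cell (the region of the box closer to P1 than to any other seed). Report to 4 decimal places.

1. box [0,86]×[0,54]: [(0, 0) (86, 0) (86, 54) (0, 54)]
2. ⊥bis P1·P0 via (20.38,15.345): [(0, 11.5678) (86, 27.5069) (86, 54) (0, 54)]  |A|=2963.7866
3. ⊥bis P1·P2 via (21.695,38.745): [(0, 44.4906) (0, 11.5678) (73.1336, 25.1223)]  |A|=1203.8805
4. ⊥bis P1·P3 via (29.375,27.855): [(27.9792, 37.0807) (0, 44.4906) (0, 11.5678) (30.9707, 17.3079)]  |A|=775.3523
5. ⊥bis P1·P4 via (30.445,21.12): [(30.4075, 21.0307) (27.9792, 37.0807) (0, 44.4906) (0, 11.5678) (28.6649, 16.8805)]  |A|=770.94
6. ⊥bis P1·P5 via (24.5,24.51): [(27.9475, 37.0891) (0, 44.4906) (0, 11.5678) (22.0743, 15.659)]  |A|=684.5672
7. ⊥bis P1·P6 via (50.025,36.795): [(27.9475, 37.0891) (0, 44.4906) (0, 11.5678) (22.0743, 15.659)]  |A|=684.5672
8. ⊥bis P1·P7 via (29.525,35.085): [(27.9422, 37.0699) (27.9214, 37.096) (0, 44.4906) (0, 11.5678) (22.0743, 15.659)]  |A|=684.567
9. ⊥bis P1·P8 via (12.945,29.255): [(27.9422, 37.0699) (27.9214, 37.096) (18.7476, 39.5256) (3.2974, 12.1789) (22.0743, 15.659)]  |A|=335.5892
10. ⊥bis P1·P9 via (15.38,25.85): [(27.9422, 37.0699) (27.9214, 37.096) (18.7476, 39.5256) (14.6497, 32.2723) (16.6531, 14.6543) (22.0743, 15.659)]  |A|=215.4593
11. canonical 6-gon: [(27.9422, 37.0699) (27.9214, 37.096) (18.7476, 39.5256) (14.6497, 32.2723) (16.6531, 14.6543) (22.0743, 15.659)]
12. shoelace: 215.4593

Area of P1's cell: 215.4593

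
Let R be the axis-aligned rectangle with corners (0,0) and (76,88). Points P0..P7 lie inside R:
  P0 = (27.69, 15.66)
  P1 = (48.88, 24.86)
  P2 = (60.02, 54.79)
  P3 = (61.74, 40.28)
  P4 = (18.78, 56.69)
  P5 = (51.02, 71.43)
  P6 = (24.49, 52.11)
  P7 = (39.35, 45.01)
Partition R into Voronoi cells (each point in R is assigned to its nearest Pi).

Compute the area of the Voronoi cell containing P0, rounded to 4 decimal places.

1. box [0,76]×[0,88]: [(0, 0) (76, 0) (76, 88) (0, 88)]
2. ⊥bis P0·P1 via (38.285,20.26): [(0, 0) (47.0812, 0) (8.8745, 88) (0, 88)]  |A|=2462.0529
3. ⊥bis P0·P2 via (43.855,35.225): [(0, 71.4589) (0, 0) (47.0812, 0) (25.0375, 50.7724)]  |A|=2089.7899
4. ⊥bis P0·P3 via (44.715,27.97): [(0, 71.4589) (0, 0) (47.0812, 0) (25.0375, 50.7724)]  |A|=2089.7899
5. ⊥bis P0·P4 via (23.235,36.175): [(0, 31.1293) (0, 0) (47.0812, 0) (30.6739, 37.7904)]  |A|=1367.038
6. ⊥bis P0·P5 via (39.355,43.545): [(0, 31.1293) (0, 0) (47.0812, 0) (30.6739, 37.7904)]  |A|=1367.038
7. ⊥bis P0·P6 via (26.09,33.885): [(3.5959, 31.9102) (0, 31.1293) (0, 0) (47.0812, 0) (32.1389, 34.416)]  |A|=1317.0451
8. ⊥bis P0·P7 via (33.52,30.335): [(24.8567, 33.7767) (3.5959, 31.9102) (0, 31.1293) (0, 0) (47.0812, 0) (33.9922, 30.1474)]  |A|=1300.91
9. canonical 6-gon: [(24.8567, 33.7767) (3.5959, 31.9102) (0, 31.1293) (0, 0) (47.0812, 0) (33.9922, 30.1474)]
10. shoelace: 1300.91

Area of P0's cell: 1300.9100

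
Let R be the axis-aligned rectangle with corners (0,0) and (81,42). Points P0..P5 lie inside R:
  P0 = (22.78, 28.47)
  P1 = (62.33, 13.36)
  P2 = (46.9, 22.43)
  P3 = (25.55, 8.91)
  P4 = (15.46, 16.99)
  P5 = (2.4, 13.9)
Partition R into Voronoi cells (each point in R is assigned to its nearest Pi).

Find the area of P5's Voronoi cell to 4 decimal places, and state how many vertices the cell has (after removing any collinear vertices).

Area of P5's cell: 296.7791 (5 vertices)

1. box [0,81]×[0,42]: [(0, 0) (81, 0) (81, 42) (0, 42)]
2. ⊥bis P5·P0 via (12.59,21.185): [(0, 38.7954) (0, 0) (27.7355, 0)]  |A|=538.0057
3. ⊥bis P5·P1 via (32.365,13.63): [(0, 38.7954) (0, 0) (27.7355, 0)]  |A|=538.0057
4. ⊥bis P5·P2 via (24.65,18.165): [(0, 38.7954) (0, 0) (27.7355, 0)]  |A|=538.0057
5. ⊥bis P5·P3 via (13.975,11.405): [(15.2739, 17.4309) (0, 38.7954) (0, 0) (11.5166, 0)]  |A|=396.6512
6. ⊥bis P5·P4 via (8.93,15.445): [(12.0256, 2.3613) (5.0897, 31.6761) (0, 38.7954) (0, 0) (11.5166, 0)]  |A|=296.7791
7. canonical 5-gon: [(12.0256, 2.3613) (5.0897, 31.6761) (0, 38.7954) (0, 0) (11.5166, 0)]
8. shoelace: 296.7791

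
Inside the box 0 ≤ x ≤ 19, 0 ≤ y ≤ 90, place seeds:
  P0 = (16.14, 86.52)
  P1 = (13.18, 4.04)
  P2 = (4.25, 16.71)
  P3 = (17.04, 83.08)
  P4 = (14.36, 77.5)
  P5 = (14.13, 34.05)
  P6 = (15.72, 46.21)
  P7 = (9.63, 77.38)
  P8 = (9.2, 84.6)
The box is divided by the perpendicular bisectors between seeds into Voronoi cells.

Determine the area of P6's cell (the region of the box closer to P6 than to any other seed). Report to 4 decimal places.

Area of P6's cell: 383.0555

1. box [0,19]×[0,90]: [(0, 0) (19, 0) (19, 90) (0, 90)]
2. ⊥bis P6·P0 via (15.93,66.365): [(0, 66.531) (0, 0) (19, 0) (19, 66.333)]  |A|=1262.2079
3. ⊥bis P6·P1 via (14.45,25.125): [(0, 66.531) (0, 25.9954) (19, 24.8509) (19, 66.333)]  |A|=779.1681
4. ⊥bis P6·P2 via (9.985,31.46): [(0, 66.531) (0, 35.3423) (19, 27.9548) (19, 66.333)]  |A|=660.885
5. ⊥bis P6·P3 via (16.38,64.645): [(0, 65.2314) (0, 35.3423) (19, 27.9548) (19, 64.5512)]  |A|=631.6121
6. ⊥bis P6·P4 via (15.04,61.855): [(0, 61.2013) (0, 35.3423) (19, 27.9548) (19, 62.0271)]  |A|=569.347
7. ⊥bis P6·P5 via (14.925,40.13): [(0, 61.2013) (0, 42.0815) (19, 39.5972) (19, 62.0271)]  |A|=394.7222
8. ⊥bis P6·P7 via (12.675,61.795): [(12.3933, 61.74) (0, 59.3186) (0, 42.0815) (19, 39.5972) (19, 62.0271)]  |A|=383.0555
9. ⊥bis P6·P8 via (12.46,65.405): [(12.3933, 61.74) (0, 59.3186) (0, 42.0815) (19, 39.5972) (19, 62.0271)]  |A|=383.0555
10. canonical 5-gon: [(12.3933, 61.74) (0, 59.3186) (0, 42.0815) (19, 39.5972) (19, 62.0271)]
11. shoelace: 383.0555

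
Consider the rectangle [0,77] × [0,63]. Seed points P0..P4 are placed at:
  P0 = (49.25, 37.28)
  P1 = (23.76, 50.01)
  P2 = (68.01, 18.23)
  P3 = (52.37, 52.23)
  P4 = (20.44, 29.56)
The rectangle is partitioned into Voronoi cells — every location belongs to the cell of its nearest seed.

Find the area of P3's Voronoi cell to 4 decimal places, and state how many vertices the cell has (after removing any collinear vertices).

Area of P3's cell: 759.8381 (5 vertices)

1. box [0,77]×[0,63]: [(0, 0) (77, 0) (77, 63) (0, 63)]
2. ⊥bis P3·P0 via (50.81,44.755): [(0, 55.3588) (77, 39.2893) (77, 63) (0, 63)]  |A|=1207.0487
3. ⊥bis P3·P1 via (38.065,51.12): [(38.3572, 47.3538) (77, 39.2893) (77, 63) (37.1432, 63)]  |A|=769.9275
4. ⊥bis P3·P2 via (60.19,35.23): [(38.3572, 47.3538) (71.5067, 40.4357) (77, 42.9626) (77, 63) (37.1432, 63)]  |A|=759.8381
5. ⊥bis P3·P4 via (36.405,40.895): [(38.3572, 47.3538) (71.5067, 40.4357) (77, 42.9626) (77, 63) (37.1432, 63)]  |A|=759.8381
6. canonical 5-gon: [(38.3572, 47.3538) (71.5067, 40.4357) (77, 42.9626) (77, 63) (37.1432, 63)]
7. shoelace: 759.8381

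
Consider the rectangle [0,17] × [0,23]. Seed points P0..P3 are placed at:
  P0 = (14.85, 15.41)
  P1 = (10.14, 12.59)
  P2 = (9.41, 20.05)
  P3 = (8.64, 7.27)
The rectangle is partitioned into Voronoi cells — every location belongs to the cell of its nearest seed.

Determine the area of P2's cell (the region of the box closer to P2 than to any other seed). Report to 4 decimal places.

1. box [0,17]×[0,23]: [(0, 0) (17, 0) (17, 23) (0, 23)]
2. ⊥bis P2·P0 via (12.13,17.73): [(0, 3.5086) (16.625, 23) (0, 23)]  |A|=162.0221
3. ⊥bis P2·P1 via (9.775,16.32): [(0, 15.3635) (11.0323, 16.443) (16.625, 23) (0, 23)]  |A|=96.629
4. ⊥bis P2·P3 via (9.025,13.66): [(0, 15.3635) (11.0323, 16.443) (16.625, 23) (0, 23)]  |A|=96.629
5. canonical 4-gon: [(0, 15.3635) (11.0323, 16.443) (16.625, 23) (0, 23)]
6. shoelace: 96.629

Area of P2's cell: 96.6290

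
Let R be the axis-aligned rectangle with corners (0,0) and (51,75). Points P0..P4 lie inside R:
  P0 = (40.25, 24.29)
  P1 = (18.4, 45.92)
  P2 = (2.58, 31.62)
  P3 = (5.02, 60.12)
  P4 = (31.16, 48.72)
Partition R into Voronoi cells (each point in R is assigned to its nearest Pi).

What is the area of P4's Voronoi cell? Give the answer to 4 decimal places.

1. box [0,51]×[0,75]: [(0, 0) (51, 0) (51, 75) (0, 75)]
2. ⊥bis P4·P0 via (35.705,36.505): [(0, 23.2198) (51, 42.196) (51, 75) (0, 75)]  |A|=2156.8977
3. ⊥bis P4·P1 via (24.78,47.32): [(27.7987, 33.5632) (51, 42.196) (51, 75) (18.706, 75)]  |A|=1049.6265
4. ⊥bis P4·P2 via (16.87,40.17): [(27.7987, 33.5632) (51, 42.196) (51, 75) (18.706, 75)]  |A|=1049.6265
5. ⊥bis P4·P3 via (18.09,54.42): [(21.5041, 62.2486) (27.7987, 33.5632) (51, 42.196) (51, 75) (27.0652, 75)]  |A|=996.3306
6. canonical 5-gon: [(21.5041, 62.2486) (27.7987, 33.5632) (51, 42.196) (51, 75) (27.0652, 75)]
7. shoelace: 996.3306

Area of P4's cell: 996.3306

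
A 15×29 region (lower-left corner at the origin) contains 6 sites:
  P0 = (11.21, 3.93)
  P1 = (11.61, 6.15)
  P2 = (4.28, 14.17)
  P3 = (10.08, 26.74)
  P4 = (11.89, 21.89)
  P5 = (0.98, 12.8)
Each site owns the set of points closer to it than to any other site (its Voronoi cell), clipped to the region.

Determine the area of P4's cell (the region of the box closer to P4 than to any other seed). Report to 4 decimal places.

Area of P4's cell: 74.5242

1. box [0,15]×[0,29]: [(0, 0) (15, 0) (15, 29) (0, 29)]
2. ⊥bis P4·P0 via (11.55,12.91): [(0, 13.3473) (15, 12.7794) (15, 29) (0, 29)]  |A|=239.0499
3. ⊥bis P4·P1 via (11.75,14.02): [(0, 14.229) (15, 13.9622) (15, 29) (0, 29)]  |A|=223.5659
4. ⊥bis P4·P2 via (8.085,18.03): [(0, 25.9998) (12.1604, 14.0127) (15, 13.9622) (15, 29) (0, 29)]  |A|=151.9974
5. ⊥bis P4·P3 via (10.985,24.315): [(4.2565, 21.804) (12.1604, 14.0127) (15, 13.9622) (15, 25.8134)]  |A|=74.5242
6. ⊥bis P4·P5 via (6.435,17.345): [(4.2565, 21.804) (12.1604, 14.0127) (15, 13.9622) (15, 25.8134)]  |A|=74.5242
7. canonical 4-gon: [(4.2565, 21.804) (12.1604, 14.0127) (15, 13.9622) (15, 25.8134)]
8. shoelace: 74.5242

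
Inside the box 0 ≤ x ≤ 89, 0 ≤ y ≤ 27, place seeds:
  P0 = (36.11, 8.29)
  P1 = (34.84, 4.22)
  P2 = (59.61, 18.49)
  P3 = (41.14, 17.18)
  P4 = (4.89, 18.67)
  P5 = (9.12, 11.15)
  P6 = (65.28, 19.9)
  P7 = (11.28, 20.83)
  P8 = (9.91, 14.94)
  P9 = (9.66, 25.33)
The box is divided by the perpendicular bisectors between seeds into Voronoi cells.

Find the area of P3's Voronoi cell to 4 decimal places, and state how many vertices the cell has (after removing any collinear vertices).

1. box [0,89]×[0,27]: [(0, 0) (89, 0) (89, 27) (0, 27)]
2. ⊥bis P3·P0 via (38.625,12.735): [(61.1328, 0) (89, 0) (89, 27) (13.4131, 27)]  |A|=1396.6306
3. ⊥bis P3·P1 via (37.99,10.7): [(61.1328, 0) (89, 0) (89, 27) (13.4131, 27)]  |A|=1396.6306
4. ⊥bis P3·P2 via (50.375,17.835): [(51.2431, 5.5956) (49.725, 27) (13.4131, 27)]  |A|=388.6162
5. ⊥bis P3·P4 via (23.015,17.925): [(23.1613, 21.4844) (51.2431, 5.5956) (49.725, 27) (23.388, 27)]  |A|=361.1075
6. ⊥bis P3·P5 via (25.13,14.165): [(23.2671, 24.0574) (23.822, 21.1106) (51.2431, 5.5956) (49.725, 27) (23.388, 27)]  |A|=360.2378
7. ⊥bis P3·P6 via (53.21,18.54): [(23.2671, 24.0574) (23.822, 21.1106) (51.2431, 5.5956) (49.725, 27) (23.388, 27)]  |A|=360.2378
8. ⊥bis P3·P7 via (26.21,19.005): [(26.2963, 19.7107) (51.2431, 5.5956) (49.725, 27) (27.1873, 27)]  |A|=338.4139
9. ⊥bis P3·P8 via (25.525,16.06): [(26.2963, 19.7107) (51.2431, 5.5956) (49.725, 27) (27.1873, 27)]  |A|=338.4139
10. ⊥bis P3·P9 via (25.4,21.255): [(26.2963, 19.7107) (51.2431, 5.5956) (49.725, 27) (27.1873, 27)]  |A|=338.4139
11. canonical 4-gon: [(26.2963, 19.7107) (51.2431, 5.5956) (49.725, 27) (27.1873, 27)]
12. shoelace: 338.4139

Area of P3's cell: 338.4139 (4 vertices)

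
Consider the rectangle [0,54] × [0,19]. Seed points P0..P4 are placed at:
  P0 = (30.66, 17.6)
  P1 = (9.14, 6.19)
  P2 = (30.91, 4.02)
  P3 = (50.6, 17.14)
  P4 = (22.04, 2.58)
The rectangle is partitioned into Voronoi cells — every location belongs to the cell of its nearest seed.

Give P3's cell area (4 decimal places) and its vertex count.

Area of P3's cell: 215.8579 (5 vertices)

1. box [0,54]×[0,19]: [(0, 0) (54, 0) (54, 19) (0, 19)]
2. ⊥bis P3·P0 via (40.63,17.37): [(40.2293, 0) (54, 0) (54, 19) (40.6676, 19)]  |A|=257.4795
3. ⊥bis P3·P1 via (29.87,11.665): [(40.2293, 0) (54, 0) (54, 19) (40.6676, 19)]  |A|=257.4795
4. ⊥bis P3·P2 via (40.755,10.58): [(40.4828, 10.9885) (47.8048, 0) (54, 0) (54, 19) (40.6676, 19)]  |A|=215.8579
5. ⊥bis P3·P4 via (36.32,9.86): [(40.4828, 10.9885) (47.8048, 0) (54, 0) (54, 19) (40.6676, 19)]  |A|=215.8579
6. canonical 5-gon: [(40.4828, 10.9885) (47.8048, 0) (54, 0) (54, 19) (40.6676, 19)]
7. shoelace: 215.8579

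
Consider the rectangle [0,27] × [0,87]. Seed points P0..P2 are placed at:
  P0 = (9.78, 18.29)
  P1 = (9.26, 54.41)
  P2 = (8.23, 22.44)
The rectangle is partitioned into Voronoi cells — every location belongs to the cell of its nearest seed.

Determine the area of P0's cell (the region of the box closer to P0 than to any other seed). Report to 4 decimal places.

1. box [0,27]×[0,87]: [(0, 0) (27, 0) (27, 87) (0, 87)]
2. ⊥bis P0·P1 via (9.52,36.35): [(0, 36.2129) (0, 0) (27, 0) (27, 36.6017)]  |A|=982.997
3. ⊥bis P0·P2 via (9.005,20.365): [(0, 17.0017) (0, 0) (27, 0) (27, 27.086)]  |A|=595.1841
4. canonical 4-gon: [(0, 17.0017) (0, 0) (27, 0) (27, 27.086)]
5. shoelace: 595.1841

Area of P0's cell: 595.1841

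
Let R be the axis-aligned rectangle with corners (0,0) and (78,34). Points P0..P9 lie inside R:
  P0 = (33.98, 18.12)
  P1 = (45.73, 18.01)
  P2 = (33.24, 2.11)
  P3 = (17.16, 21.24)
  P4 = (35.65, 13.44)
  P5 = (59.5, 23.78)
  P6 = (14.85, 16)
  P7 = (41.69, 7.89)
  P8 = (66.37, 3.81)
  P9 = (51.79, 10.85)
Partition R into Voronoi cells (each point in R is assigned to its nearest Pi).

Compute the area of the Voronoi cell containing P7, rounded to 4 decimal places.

Area of P7's cell: 120.6976

1. box [0,78]×[0,34]: [(0, 0) (78, 0) (78, 34) (0, 34)]
2. ⊥bis P7·P0 via (37.835,13.005): [(20.5793, 0) (78, 0) (78, 34) (65.6922, 34)]  |A|=1185.3842
3. ⊥bis P7·P1 via (43.71,12.95): [(39.8216, 14.5023) (20.5793, 0) (76.1491, 0)]  |A|=402.9438
4. ⊥bis P7·P2 via (37.465,5): [(39.8216, 14.5023) (33.9778, 10.098) (40.8851, 0) (76.1491, 0)]  |A|=300.42
5. ⊥bis P7·P3 via (29.425,14.565): [(39.8216, 14.5023) (33.9778, 10.098) (40.8851, 0) (76.1491, 0)]  |A|=300.42
6. ⊥bis P7·P4 via (38.67,10.665): [(41.5588, 13.8088) (35.7579, 7.4957) (40.8851, 0) (76.1491, 0)]  |A|=281.402
7. ⊥bis P7·P5 via (50.595,15.835): [(58.4018, 7.0849) (41.5588, 13.8088) (35.7579, 7.4957) (40.8851, 0) (64.7229, 0)]  |A|=240.9254
8. ⊥bis P7·P6 via (28.27,11.945): [(58.4018, 7.0849) (41.5588, 13.8088) (35.7579, 7.4957) (40.8851, 0) (64.7229, 0)]  |A|=240.9254
9. ⊥bis P7·P8 via (54.03,5.85): [(54.4922, 8.6457) (41.5588, 13.8088) (35.7579, 7.4957) (40.8851, 0) (53.0629, 0)]  |A|=181.6043
10. ⊥bis P7·P9 via (46.74,9.37): [(45.9533, 12.0545) (41.5588, 13.8088) (35.7579, 7.4957) (40.8851, 0) (49.4861, 0)]  |A|=120.6976
11. canonical 5-gon: [(45.9533, 12.0545) (41.5588, 13.8088) (35.7579, 7.4957) (40.8851, 0) (49.4861, 0)]
12. shoelace: 120.6976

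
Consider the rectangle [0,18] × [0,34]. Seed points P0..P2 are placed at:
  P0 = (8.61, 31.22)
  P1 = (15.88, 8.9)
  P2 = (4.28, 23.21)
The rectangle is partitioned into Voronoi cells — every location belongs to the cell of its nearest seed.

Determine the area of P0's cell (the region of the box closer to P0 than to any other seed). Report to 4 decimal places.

Area of P0's cell: 146.4526

1. box [0,18]×[0,34]: [(0, 0) (18, 0) (18, 34) (0, 34)]
2. ⊥bis P0·P1 via (12.245,20.06): [(0, 16.0716) (18, 21.9345) (18, 34) (0, 34)]  |A|=269.9451
3. ⊥bis P0·P2 via (6.445,27.215): [(0, 30.699) (16.8851, 21.5714) (18, 21.9345) (18, 34) (0, 34)]  |A|=146.4526
4. canonical 5-gon: [(0, 30.699) (16.8851, 21.5714) (18, 21.9345) (18, 34) (0, 34)]
5. shoelace: 146.4526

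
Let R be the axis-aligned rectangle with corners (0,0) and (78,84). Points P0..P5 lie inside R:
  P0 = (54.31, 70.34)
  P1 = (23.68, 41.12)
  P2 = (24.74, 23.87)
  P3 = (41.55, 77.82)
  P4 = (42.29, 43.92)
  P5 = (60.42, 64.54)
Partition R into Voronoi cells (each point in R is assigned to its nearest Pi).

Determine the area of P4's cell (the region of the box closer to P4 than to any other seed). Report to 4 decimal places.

1. box [0,78]×[0,84]: [(0, 0) (78, 0) (78, 84) (0, 84)]
2. ⊥bis P4·P0 via (48.3,57.13): [(0, 79.1045) (0, 0) (78, 0) (78, 43.6177)]  |A|=4786.1668
3. ⊥bis P4·P1 via (32.985,42.52): [(29.4999, 65.6832) (39.3824, 0) (78, 0) (78, 43.6177)]  |A|=2325.9956
4. ⊥bis P4·P2 via (33.515,33.895): [(29.4999, 65.6832) (34.3991, 33.1211) (72.2383, 0) (78, 0) (78, 43.6177)]  |A|=1781.8831
5. ⊥bis P4·P3 via (41.92,60.87): [(40.1637, 60.8317) (30.2624, 60.6155) (34.3991, 33.1211) (72.2383, 0) (78, 0) (78, 43.6177)]  |A|=1756.7121
6. ⊥bis P4·P5 via (51.355,54.23): [(47.7958, 57.3594) (40.1637, 60.8317) (30.2624, 60.6155) (34.3991, 33.1211) (72.2383, 0) (78, 0) (78, 30.8026)]  |A|=1563.1762
7. canonical 7-gon: [(47.7958, 57.3594) (40.1637, 60.8317) (30.2624, 60.6155) (34.3991, 33.1211) (72.2383, 0) (78, 0) (78, 30.8026)]
8. shoelace: 1563.1762

Area of P4's cell: 1563.1762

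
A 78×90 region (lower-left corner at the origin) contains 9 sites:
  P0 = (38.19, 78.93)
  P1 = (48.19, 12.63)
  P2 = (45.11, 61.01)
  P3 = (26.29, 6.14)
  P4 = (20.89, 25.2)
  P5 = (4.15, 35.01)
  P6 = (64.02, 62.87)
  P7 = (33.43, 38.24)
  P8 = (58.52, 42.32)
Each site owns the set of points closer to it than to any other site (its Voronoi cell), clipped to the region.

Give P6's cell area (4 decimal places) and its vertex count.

Area of P6's cell: 857.1513 (5 vertices)

1. box [0,78]×[0,90]: [(0, 0) (78, 0) (78, 90) (0, 90)]
2. ⊥bis P6·P0 via (51.105,70.9): [(7.0224, 0) (78, 0) (78, 90) (62.9806, 90)]  |A|=3869.8671
3. ⊥bis P6·P1 via (56.105,37.75): [(34.6893, 44.4978) (78, 30.8512) (78, 90) (62.9806, 90)]  |A|=1622.5985
4. ⊥bis P6·P2 via (54.565,61.94): [(53.3315, 74.4809) (56.9712, 37.4771) (78, 30.8512) (78, 90) (62.9806, 90)]  |A|=1223.1166
5. ⊥bis P6·P3 via (45.155,34.505): [(53.3315, 74.4809) (56.9712, 37.4771) (78, 30.8512) (78, 90) (62.9806, 90)]  |A|=1223.1166
6. ⊥bis P6·P4 via (42.455,44.035): [(53.3315, 74.4809) (56.9712, 37.4771) (78, 30.8512) (78, 90) (62.9806, 90)]  |A|=1223.1166
7. ⊥bis P6·P5 via (34.085,48.94): [(53.3315, 74.4809) (56.9712, 37.4771) (78, 30.8512) (78, 90) (62.9806, 90)]  |A|=1223.1166
8. ⊥bis P6·P7 via (48.725,50.555): [(53.3315, 74.4809) (56.6534, 40.7081) (60.0312, 36.5129) (78, 30.8512) (78, 90) (62.9806, 90)]  |A|=1218.3264
9. ⊥bis P6·P8 via (61.27,52.595): [(53.3315, 74.4809) (55.3277, 54.1854) (78, 48.1174) (78, 90) (62.9806, 90)]  |A|=857.1513
10. canonical 5-gon: [(53.3315, 74.4809) (55.3277, 54.1854) (78, 48.1174) (78, 90) (62.9806, 90)]
11. shoelace: 857.1513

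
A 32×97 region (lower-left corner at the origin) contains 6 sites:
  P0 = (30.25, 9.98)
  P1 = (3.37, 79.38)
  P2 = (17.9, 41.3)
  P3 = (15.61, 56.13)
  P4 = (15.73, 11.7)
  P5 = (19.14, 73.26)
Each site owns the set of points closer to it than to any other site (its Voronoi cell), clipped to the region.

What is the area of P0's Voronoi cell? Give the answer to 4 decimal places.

1. box [0,32]×[0,97]: [(0, 0) (32, 0) (32, 97) (0, 97)]
2. ⊥bis P0·P1 via (16.81,44.68): [(0, 38.1692) (0, 0) (32, 0) (32, 50.5634)]  |A|=1419.7207
3. ⊥bis P0·P2 via (24.075,25.64): [(0, 16.1468) (0, 0) (32, 0) (32, 28.765)]  |A|=718.5886
4. ⊥bis P0·P3 via (22.93,33.055): [(0, 16.1468) (0, 0) (32, 0) (32, 28.765)]  |A|=718.5886
5. ⊥bis P0·P4 via (22.99,10.84): [(24.7759, 25.9164) (21.7059, 0) (32, 0) (32, 28.765)]  |A|=237.293
6. ⊥bis P0·P5 via (24.695,41.62): [(24.7759, 25.9164) (21.7059, 0) (32, 0) (32, 28.765)]  |A|=237.293
7. canonical 4-gon: [(24.7759, 25.9164) (21.7059, 0) (32, 0) (32, 28.765)]
8. shoelace: 237.293

Area of P0's cell: 237.2930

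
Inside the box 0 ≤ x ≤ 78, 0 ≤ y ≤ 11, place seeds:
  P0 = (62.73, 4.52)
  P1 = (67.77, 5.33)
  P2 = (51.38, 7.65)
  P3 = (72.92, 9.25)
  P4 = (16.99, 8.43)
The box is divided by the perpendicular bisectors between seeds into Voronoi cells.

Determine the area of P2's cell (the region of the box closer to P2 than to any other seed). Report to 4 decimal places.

Area of P2's cell: 250.4291

1. box [0,78]×[0,11]: [(0, 0) (78, 0) (78, 11) (0, 11)]
2. ⊥bis P2·P0 via (57.055,6.085): [(0, 0) (55.3769, 0) (58.4104, 11) (0, 11)]  |A|=625.8304
3. ⊥bis P2·P1 via (59.575,6.49): [(0, 0) (55.3769, 0) (58.4104, 11) (0, 11)]  |A|=625.8304
4. ⊥bis P2·P3 via (62.15,8.45): [(0, 0) (55.3769, 0) (58.4104, 11) (0, 11)]  |A|=625.8304
5. ⊥bis P2·P4 via (34.185,8.04): [(34.0026, 0) (55.3769, 0) (58.4104, 11) (34.2521, 11)]  |A|=250.4291
6. canonical 4-gon: [(34.0026, 0) (55.3769, 0) (58.4104, 11) (34.2521, 11)]
7. shoelace: 250.4291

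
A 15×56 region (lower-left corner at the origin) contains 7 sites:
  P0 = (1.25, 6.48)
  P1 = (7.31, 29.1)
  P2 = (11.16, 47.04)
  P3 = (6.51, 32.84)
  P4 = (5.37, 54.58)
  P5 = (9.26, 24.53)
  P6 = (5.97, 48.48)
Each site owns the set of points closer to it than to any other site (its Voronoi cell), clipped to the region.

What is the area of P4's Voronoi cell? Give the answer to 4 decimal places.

1. box [0,15]×[0,56]: [(0, 0) (15, 0) (15, 56) (0, 56)]
2. ⊥bis P4·P0 via (3.31,30.53): [(0, 30.8135) (15, 29.5287) (15, 56) (0, 56)]  |A|=387.4334
3. ⊥bis P4·P1 via (6.34,41.84): [(0, 41.3573) (15, 42.4994) (15, 56) (0, 56)]  |A|=211.0752
4. ⊥bis P4·P2 via (8.265,50.81): [(0, 44.4633) (15, 55.9818) (15, 56) (0, 56)]  |A|=86.6617
5. ⊥bis P4·P3 via (5.94,43.71): [(0, 44.4633) (15, 55.9818) (15, 56) (0, 56)]  |A|=86.6617
6. ⊥bis P4·P5 via (7.315,39.555): [(0, 44.4633) (15, 55.9818) (15, 56) (0, 56)]  |A|=86.6617
7. ⊥bis P4·P6 via (5.67,51.53): [(0, 50.9723) (9.7216, 51.9285) (15, 55.9818) (15, 56) (0, 56)]  |A|=55.0227
8. canonical 5-gon: [(0, 50.9723) (9.7216, 51.9285) (15, 55.9818) (15, 56) (0, 56)]
9. shoelace: 55.0227

Area of P4's cell: 55.0227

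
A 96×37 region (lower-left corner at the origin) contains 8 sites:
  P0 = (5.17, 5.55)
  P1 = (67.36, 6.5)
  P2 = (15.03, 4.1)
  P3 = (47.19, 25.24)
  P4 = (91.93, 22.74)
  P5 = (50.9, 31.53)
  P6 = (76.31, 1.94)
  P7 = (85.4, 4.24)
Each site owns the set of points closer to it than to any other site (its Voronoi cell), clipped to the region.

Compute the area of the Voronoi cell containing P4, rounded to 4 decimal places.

Area of P4's cell: 500.3499

1. box [0,96]×[0,37]: [(0, 0) (96, 0) (96, 37) (0, 37)]
2. ⊥bis P4·P0 via (48.55,14.145): [(51.3526, 0) (96, 0) (96, 37) (44.0217, 37)]  |A|=1787.5761
3. ⊥bis P4·P1 via (79.645,14.62): [(89.3084, 0) (96, 0) (96, 37) (64.8525, 37)]  |A|=700.0237
4. ⊥bis P4·P2 via (53.48,13.42): [(89.3084, 0) (96, 0) (96, 37) (64.8525, 37)]  |A|=700.0237
5. ⊥bis P4·P3 via (69.56,23.99): [(69.8634, 29.4189) (89.3084, 0) (96, 0) (96, 37) (70.287, 37)]  |A|=679.4242
6. ⊥bis P4·P5 via (71.415,27.135): [(71.4047, 27.087) (89.3084, 0) (96, 0) (96, 37) (73.5284, 37)]  |A|=657.0215
7. ⊥bis P4·P6 via (84.12,12.34): [(71.4047, 27.087) (78.2269, 16.7655) (96, 3.4186) (96, 37) (73.5284, 37)]  |A|=570.5479
8. ⊥bis P4·P7 via (88.665,13.49): [(71.4047, 27.087) (77.8744, 17.2988) (96, 10.9009) (96, 37) (73.5284, 37)]  |A|=500.3499
9. canonical 5-gon: [(71.4047, 27.087) (77.8744, 17.2988) (96, 10.9009) (96, 37) (73.5284, 37)]
10. shoelace: 500.3499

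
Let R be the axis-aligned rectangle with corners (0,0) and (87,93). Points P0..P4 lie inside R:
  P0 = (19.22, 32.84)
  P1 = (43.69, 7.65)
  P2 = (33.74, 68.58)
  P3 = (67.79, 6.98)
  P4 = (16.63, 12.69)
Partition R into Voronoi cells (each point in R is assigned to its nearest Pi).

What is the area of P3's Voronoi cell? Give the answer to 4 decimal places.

Area of P3's cell: 1522.2112

1. box [0,87]×[0,93]: [(0, 0) (87, 0) (87, 93) (0, 93)]
2. ⊥bis P3·P0 via (43.505,19.91): [(32.9044, 0) (87, 0) (87, 93) (82.4201, 93)]  |A|=2728.4112
3. ⊥bis P3·P1 via (55.74,7.315): [(56.7835, 44.8495) (55.5366, 0) (87, 0) (87, 93) (82.4201, 93)]  |A|=2220.8879
4. ⊥bis P3·P2 via (50.765,37.78): [(56.6778, 41.0484) (55.5366, 0) (87, 0) (87, 57.8092)]  |A|=1522.2112
5. ⊥bis P3·P4 via (42.21,9.835): [(56.6778, 41.0484) (55.5366, 0) (87, 0) (87, 57.8092)]  |A|=1522.2112
6. canonical 4-gon: [(56.6778, 41.0484) (55.5366, 0) (87, 0) (87, 57.8092)]
7. shoelace: 1522.2112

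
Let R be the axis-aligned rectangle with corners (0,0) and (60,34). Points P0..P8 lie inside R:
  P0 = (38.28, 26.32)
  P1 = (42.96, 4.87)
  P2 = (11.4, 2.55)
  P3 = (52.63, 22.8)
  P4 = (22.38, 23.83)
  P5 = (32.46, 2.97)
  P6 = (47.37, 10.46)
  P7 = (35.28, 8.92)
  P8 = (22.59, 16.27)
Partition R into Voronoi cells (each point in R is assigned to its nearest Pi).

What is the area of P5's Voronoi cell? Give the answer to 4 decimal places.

1. box [0,60]×[0,34]: [(0, 0) (60, 0) (60, 34) (0, 34)]
2. ⊥bis P5·P0 via (35.37,14.645): [(0, 23.461) (0, 0) (60, 0) (60, 8.506)]  |A|=959.0085
3. ⊥bis P5·P1 via (37.71,3.92): [(35.7881, 14.5408) (0, 23.461) (0, 0) (38.4193, 0)]  |A|=699.1362
4. ⊥bis P5·P2 via (21.93,2.76): [(35.7881, 14.5408) (21.6247, 18.071) (21.985, 0) (38.4193, 0)]  |A|=246.822
5. ⊥bis P5·P3 via (42.545,12.885): [(35.7881, 14.5408) (21.6247, 18.071) (21.985, 0) (38.4193, 0)]  |A|=246.822
6. ⊥bis P5·P4 via (27.42,13.4): [(35.7881, 14.5408) (31.825, 15.5286) (21.7722, 10.6709) (21.985, 0) (38.4193, 0)]  |A|=209.2675
7. ⊥bis P5·P6 via (39.915,6.715): [(35.7881, 14.5408) (31.825, 15.5286) (21.7722, 10.6709) (21.985, 0) (38.4193, 0)]  |A|=209.2675
8. ⊥bis P5·P7 via (33.87,5.945): [(37.6694, 4.1443) (22.8252, 11.1797) (21.7722, 10.6709) (21.985, 0) (38.4193, 0)]  |A|=125.6585
9. ⊥bis P5·P8 via (27.525,9.62): [(37.6694, 4.1443) (26.9759, 9.2125) (21.8768, 5.4284) (21.985, 0) (38.4193, 0)]  |A|=110.0032
10. canonical 5-gon: [(37.6694, 4.1443) (26.9759, 9.2125) (21.8768, 5.4284) (21.985, 0) (38.4193, 0)]
11. shoelace: 110.0032

Area of P5's cell: 110.0032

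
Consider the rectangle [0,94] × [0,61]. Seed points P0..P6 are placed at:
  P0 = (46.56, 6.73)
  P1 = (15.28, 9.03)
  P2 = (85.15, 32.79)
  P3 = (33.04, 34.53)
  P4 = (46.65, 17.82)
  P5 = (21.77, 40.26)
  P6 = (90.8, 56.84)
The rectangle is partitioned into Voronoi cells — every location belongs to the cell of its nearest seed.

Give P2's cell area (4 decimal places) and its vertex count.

Area of P2's cell: 1276.7981 (6 vertices)

1. box [0,94]×[0,61]: [(0, 0) (94, 0) (94, 61) (0, 61)]
2. ⊥bis P2·P0 via (65.855,19.76): [(79.199, 0) (94, 0) (94, 61) (38.0054, 61)]  |A|=2159.264
3. ⊥bis P2·P1 via (50.215,20.91): [(79.199, 0) (94, 0) (94, 61) (38.0054, 61)]  |A|=2159.264
4. ⊥bis P2·P3 via (59.095,33.66): [(58.9712, 29.9536) (79.199, 0) (94, 0) (94, 61) (60.0079, 61)]  |A|=1817.715
5. ⊥bis P2·P4 via (65.9,25.305): [(59.3762, 42.0829) (71.0436, 12.0767) (79.199, 0) (94, 0) (94, 61) (60.0079, 61)]  |A|=1740.8803
6. ⊥bis P2·P5 via (53.46,36.525): [(59.3762, 42.0829) (71.0436, 12.0767) (79.199, 0) (94, 0) (94, 61) (60.0079, 61)]  |A|=1740.8803
7. ⊥bis P2·P6 via (87.975,44.815): [(59.6894, 51.4601) (59.3762, 42.0829) (71.0436, 12.0767) (79.199, 0) (94, 0) (94, 43.3996)]  |A|=1276.7981
8. canonical 6-gon: [(59.6894, 51.4601) (59.3762, 42.0829) (71.0436, 12.0767) (79.199, 0) (94, 0) (94, 43.3996)]
9. shoelace: 1276.7981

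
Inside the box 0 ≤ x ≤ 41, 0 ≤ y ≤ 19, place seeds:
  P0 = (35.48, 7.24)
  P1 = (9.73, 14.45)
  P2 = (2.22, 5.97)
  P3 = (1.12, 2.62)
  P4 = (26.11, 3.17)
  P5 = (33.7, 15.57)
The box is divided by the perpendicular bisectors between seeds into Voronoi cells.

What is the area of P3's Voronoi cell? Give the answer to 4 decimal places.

1. box [0,41]×[0,19]: [(0, 0) (41, 0) (41, 19) (0, 19)]
2. ⊥bis P3·P0 via (18.3,4.93): [(0, 0) (18.9629, 0) (16.4082, 19) (0, 19)]  |A|=336.025
3. ⊥bis P3·P1 via (5.425,8.535): [(0, 12.4834) (0, 0) (17.152, 0)]  |A|=107.0571
4. ⊥bis P3·P2 via (1.67,4.295): [(0, 4.8434) (0, 0) (14.7502, 0)]  |A|=35.7203
5. ⊥bis P3·P4 via (13.615,2.895): [(13.6709, 0.3544) (0, 4.8434) (0, 0) (13.6787, 0)]  |A|=35.5304
6. ⊥bis P3·P5 via (17.41,9.095): [(13.6709, 0.3544) (0, 4.8434) (0, 0) (13.6787, 0)]  |A|=35.5304
7. canonical 4-gon: [(13.6709, 0.3544) (0, 4.8434) (0, 0) (13.6787, 0)]
8. shoelace: 35.5304

Area of P3's cell: 35.5304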